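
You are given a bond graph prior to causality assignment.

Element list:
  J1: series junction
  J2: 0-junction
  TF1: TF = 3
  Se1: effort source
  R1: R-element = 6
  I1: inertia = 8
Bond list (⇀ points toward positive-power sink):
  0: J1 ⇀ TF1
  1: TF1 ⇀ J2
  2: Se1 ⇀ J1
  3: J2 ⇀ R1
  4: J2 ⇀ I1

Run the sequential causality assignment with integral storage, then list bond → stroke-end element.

bond 2 |J1  (Se1 (Se) sets effort on bond)
bond 0 |TF1  (J1 needs exactly one f-in)
bond 1 |J2  (TF1 one-in-one-out from 0)
bond 3 |R1  (0-jn J2 has e-setter on 1)
bond 4 |I1  (0-jn J2 has e-setter on 1)

b0 |TF1
b1 |J2
b2 |J1
b3 |R1
b4 |I1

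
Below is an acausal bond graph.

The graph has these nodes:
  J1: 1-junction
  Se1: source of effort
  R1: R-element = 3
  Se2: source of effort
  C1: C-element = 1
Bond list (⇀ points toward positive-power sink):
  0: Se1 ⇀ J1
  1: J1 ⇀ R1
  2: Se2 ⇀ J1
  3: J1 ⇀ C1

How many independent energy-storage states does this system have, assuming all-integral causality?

β0 stroke→J1  (Se1 (Se) sets effort on bond)
β2 stroke→J1  (Se2 (Se) sets effort on bond)
β3 stroke→J1  (C1: C, integral causality)
β1 stroke→R1  (closing 1-jn rule on J1)

1  (C1 all integral)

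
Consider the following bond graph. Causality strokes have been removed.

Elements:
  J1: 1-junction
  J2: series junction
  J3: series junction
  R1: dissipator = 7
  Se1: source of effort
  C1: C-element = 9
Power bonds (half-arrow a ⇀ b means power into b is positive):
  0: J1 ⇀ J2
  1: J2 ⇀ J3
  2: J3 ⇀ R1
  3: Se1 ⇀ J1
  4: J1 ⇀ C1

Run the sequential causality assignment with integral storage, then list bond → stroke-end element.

bond 3 →J1  (source Se1 imposes e)
bond 4 →J1  (C1 integral (e out))
bond 0 →J2  (only one flow-in slot at J1)
bond 1 →J3  (closing 1-jn rule on J2)
bond 2 →R1  (J3 needs exactly one f-in)

β0 |J2
β1 |J3
β2 |R1
β3 |J1
β4 |J1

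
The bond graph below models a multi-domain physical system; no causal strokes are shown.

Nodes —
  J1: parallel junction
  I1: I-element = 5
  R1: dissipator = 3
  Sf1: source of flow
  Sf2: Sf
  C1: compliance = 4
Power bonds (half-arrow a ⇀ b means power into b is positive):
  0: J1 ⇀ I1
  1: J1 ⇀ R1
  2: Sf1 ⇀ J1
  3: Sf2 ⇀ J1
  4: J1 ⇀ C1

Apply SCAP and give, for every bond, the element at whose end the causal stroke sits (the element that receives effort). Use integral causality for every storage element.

b0 stroke at I1
b1 stroke at R1
b2 stroke at Sf1
b3 stroke at Sf2
b4 stroke at J1

β2 |Sf1  (Sf1 fixes flow; stroke at Sf1)
β3 |Sf2  (Sf2 fixes flow; stroke at Sf2)
β0 |I1  (I1: I, integral causality)
β4 |J1  (C1: C, integral causality)
β1 |R1  (J1: bond 4 brought effort, rest push out)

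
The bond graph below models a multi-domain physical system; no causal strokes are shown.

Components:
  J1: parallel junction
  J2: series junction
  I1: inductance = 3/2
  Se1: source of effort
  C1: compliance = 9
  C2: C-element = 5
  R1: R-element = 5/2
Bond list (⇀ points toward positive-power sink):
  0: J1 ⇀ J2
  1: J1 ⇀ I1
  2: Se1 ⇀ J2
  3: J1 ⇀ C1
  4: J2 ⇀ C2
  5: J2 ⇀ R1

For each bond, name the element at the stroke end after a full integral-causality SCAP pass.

β0 |J2
β1 |I1
β2 |J2
β3 |J1
β4 |J2
β5 |R1

β2 stroke at J2  (Se1 fixes effort; stroke away)
β1 stroke at I1  (I1: I, integral causality)
β3 stroke at J1  (C1: C, integral causality)
β0 stroke at J2  (J1 effort already set via bond 3)
β4 stroke at J2  (C2 outputs effort q/C2)
β5 stroke at R1  (J2 needs exactly one f-in)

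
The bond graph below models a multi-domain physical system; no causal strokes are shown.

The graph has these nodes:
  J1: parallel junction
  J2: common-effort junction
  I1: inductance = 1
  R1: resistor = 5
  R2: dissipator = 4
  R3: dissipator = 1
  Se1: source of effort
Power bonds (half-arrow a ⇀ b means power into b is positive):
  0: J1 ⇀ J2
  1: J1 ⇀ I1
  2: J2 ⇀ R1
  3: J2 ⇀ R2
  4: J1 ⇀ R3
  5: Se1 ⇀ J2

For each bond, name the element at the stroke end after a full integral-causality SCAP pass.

b5 stroke→J2  (source Se1 imposes e)
b0 stroke→J1  (J2 effort already set via bond 5)
b2 stroke→R1  (0-jn J2 has e-setter on 5)
b3 stroke→R2  (common-e at J2 fixed by 5)
b1 stroke→I1  (J1: bond 0 brought effort, rest push out)
b4 stroke→R3  (J1 effort already set via bond 0)

bond 0 →J1
bond 1 →I1
bond 2 →R1
bond 3 →R2
bond 4 →R3
bond 5 →J2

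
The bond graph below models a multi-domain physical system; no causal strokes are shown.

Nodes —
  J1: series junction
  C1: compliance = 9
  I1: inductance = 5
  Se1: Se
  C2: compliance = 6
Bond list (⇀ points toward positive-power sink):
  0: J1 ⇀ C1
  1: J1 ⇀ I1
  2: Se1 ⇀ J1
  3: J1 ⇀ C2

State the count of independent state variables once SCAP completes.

3  (C1, C2, I1 all integral)

bond 2 stroke→J1  (Se1 (Se) sets effort on bond)
bond 0 stroke→J1  (C1 integral (e out))
bond 1 stroke→I1  (I1 integral (f out))
bond 3 stroke→J1  (1-jn J1 has f-setter on 1)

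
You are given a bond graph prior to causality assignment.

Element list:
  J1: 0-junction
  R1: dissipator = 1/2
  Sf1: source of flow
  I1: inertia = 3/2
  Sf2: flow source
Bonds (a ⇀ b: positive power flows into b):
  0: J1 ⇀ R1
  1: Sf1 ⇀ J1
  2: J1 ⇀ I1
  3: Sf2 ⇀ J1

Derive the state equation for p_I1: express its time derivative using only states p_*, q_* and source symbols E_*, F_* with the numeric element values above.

β1 stroke at Sf1  (Sf1 fixes flow; stroke at Sf1)
β3 stroke at Sf2  (Sf2 (Sf) sets flow on bond)
β2 stroke at I1  (prefer integral on I1)
β0 stroke at J1  (closing 0-jn rule on J1)

dp_I1/dt = F_Sf1/2 + F_Sf2/2 - p_I1/3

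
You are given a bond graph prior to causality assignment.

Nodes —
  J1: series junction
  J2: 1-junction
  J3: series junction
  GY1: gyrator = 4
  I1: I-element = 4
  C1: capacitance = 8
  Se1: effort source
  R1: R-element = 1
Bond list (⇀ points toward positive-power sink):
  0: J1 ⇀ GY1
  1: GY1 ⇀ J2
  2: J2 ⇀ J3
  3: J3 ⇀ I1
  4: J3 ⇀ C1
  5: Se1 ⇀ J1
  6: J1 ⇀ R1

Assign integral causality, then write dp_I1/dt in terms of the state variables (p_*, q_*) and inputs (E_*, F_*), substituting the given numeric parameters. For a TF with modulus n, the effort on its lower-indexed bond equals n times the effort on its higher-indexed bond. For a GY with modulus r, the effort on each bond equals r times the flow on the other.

dp_I1/dt = 4*E_Se1 - 4*p_I1 - q_C1/8

#5 →J1  (Se1: effort source, stroke at far end)
#3 →I1  (I1 outputs flow p/I1)
#2 →J3  (J3 flow already set via bond 3)
#4 →J3  (J3 flow already set via bond 3)
#1 →J2  (common-f at J2 fixed by 2)
#0 →J1  (GY1 both-in/both-out from 1)
#6 →R1  (only one flow-in slot at J1)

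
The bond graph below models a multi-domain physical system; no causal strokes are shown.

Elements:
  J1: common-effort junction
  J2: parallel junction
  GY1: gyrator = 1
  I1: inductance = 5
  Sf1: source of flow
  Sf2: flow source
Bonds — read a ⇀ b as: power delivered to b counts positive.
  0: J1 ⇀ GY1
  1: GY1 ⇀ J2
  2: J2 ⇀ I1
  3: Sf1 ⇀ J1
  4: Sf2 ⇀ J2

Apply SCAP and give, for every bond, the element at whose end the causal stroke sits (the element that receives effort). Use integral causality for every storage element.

β3 |Sf1  (source Sf1 imposes f)
β4 |Sf2  (Sf2 (Sf) sets flow on bond)
β0 |J1  (J1: last free bond brings effort in)
β1 |J2  (GY1: gyrator matches bond 0)
β2 |I1  (0-jn J2 has e-setter on 1)

#0 →J1
#1 →J2
#2 →I1
#3 →Sf1
#4 →Sf2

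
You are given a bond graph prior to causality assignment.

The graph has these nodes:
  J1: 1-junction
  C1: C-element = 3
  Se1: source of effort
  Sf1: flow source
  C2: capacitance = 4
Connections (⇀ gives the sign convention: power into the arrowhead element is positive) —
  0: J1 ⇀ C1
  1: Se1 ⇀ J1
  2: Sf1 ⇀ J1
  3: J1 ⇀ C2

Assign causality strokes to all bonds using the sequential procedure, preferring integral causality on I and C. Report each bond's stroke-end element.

#1 →J1  (Se1: effort source, stroke at far end)
#2 →Sf1  (Sf1: flow source, stroke at near end)
#0 →J1  (1-jn J1 has f-setter on 2)
#3 →J1  (1-jn J1 has f-setter on 2)

β0 stroke at J1
β1 stroke at J1
β2 stroke at Sf1
β3 stroke at J1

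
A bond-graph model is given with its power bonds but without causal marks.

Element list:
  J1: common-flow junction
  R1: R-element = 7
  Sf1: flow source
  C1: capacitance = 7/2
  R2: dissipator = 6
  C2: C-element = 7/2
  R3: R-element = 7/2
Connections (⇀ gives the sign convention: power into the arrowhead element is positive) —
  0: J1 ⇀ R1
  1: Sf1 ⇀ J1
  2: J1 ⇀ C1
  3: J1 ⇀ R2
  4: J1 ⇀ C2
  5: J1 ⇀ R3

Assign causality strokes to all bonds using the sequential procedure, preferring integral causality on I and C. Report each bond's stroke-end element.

β0 stroke at J1
β1 stroke at Sf1
β2 stroke at J1
β3 stroke at J1
β4 stroke at J1
β5 stroke at J1

β1 stroke→Sf1  (Sf1: flow source, stroke at near end)
β0 stroke→J1  (J1: bond 1 brought flow, rest push out)
β2 stroke→J1  (J1: bond 1 brought flow, rest push out)
β3 stroke→J1  (common-f at J1 fixed by 1)
β4 stroke→J1  (common-f at J1 fixed by 1)
β5 stroke→J1  (J1: bond 1 brought flow, rest push out)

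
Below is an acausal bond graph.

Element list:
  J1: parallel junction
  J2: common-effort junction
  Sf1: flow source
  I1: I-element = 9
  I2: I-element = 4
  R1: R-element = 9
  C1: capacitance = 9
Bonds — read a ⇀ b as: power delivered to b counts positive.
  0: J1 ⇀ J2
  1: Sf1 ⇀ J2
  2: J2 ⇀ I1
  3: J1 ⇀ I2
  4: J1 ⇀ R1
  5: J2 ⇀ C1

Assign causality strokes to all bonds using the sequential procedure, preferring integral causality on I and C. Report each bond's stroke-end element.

#0 |J1
#1 |Sf1
#2 |I1
#3 |I2
#4 |R1
#5 |J2

#1 stroke at Sf1  (Sf1: flow source, stroke at near end)
#2 stroke at I1  (prefer integral on I1)
#3 stroke at I2  (I2 outputs flow p/I2)
#5 stroke at J2  (prefer integral on C1)
#0 stroke at J1  (J2: bond 5 brought effort, rest push out)
#4 stroke at R1  (0-jn J1 has e-setter on 0)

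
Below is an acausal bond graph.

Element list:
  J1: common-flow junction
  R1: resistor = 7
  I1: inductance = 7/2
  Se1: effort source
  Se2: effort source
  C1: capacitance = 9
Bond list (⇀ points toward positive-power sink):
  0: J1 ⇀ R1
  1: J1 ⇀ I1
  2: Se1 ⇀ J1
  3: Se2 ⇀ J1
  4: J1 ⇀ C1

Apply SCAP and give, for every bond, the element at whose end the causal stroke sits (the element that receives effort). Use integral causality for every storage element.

#2 →J1  (Se1 fixes effort; stroke away)
#3 →J1  (source Se2 imposes e)
#1 →I1  (I1 outputs flow p/I1)
#0 →J1  (J1: bond 1 brought flow, rest push out)
#4 →J1  (1-jn J1 has f-setter on 1)

β0 →J1
β1 →I1
β2 →J1
β3 →J1
β4 →J1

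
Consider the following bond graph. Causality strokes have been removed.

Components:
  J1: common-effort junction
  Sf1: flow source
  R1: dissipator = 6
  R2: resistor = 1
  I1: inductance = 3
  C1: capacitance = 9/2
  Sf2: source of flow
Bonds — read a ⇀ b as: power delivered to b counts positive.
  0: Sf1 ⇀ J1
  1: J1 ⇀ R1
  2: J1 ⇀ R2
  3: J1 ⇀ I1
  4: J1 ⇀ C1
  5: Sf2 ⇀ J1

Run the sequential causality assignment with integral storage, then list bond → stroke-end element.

#0 →Sf1
#1 →R1
#2 →R2
#3 →I1
#4 →J1
#5 →Sf2

bond 0 stroke at Sf1  (Sf1: flow source, stroke at near end)
bond 5 stroke at Sf2  (Sf2 fixes flow; stroke at Sf2)
bond 3 stroke at I1  (I1 outputs flow p/I1)
bond 4 stroke at J1  (C1 integral (e out))
bond 1 stroke at R1  (0-jn J1 has e-setter on 4)
bond 2 stroke at R2  (0-jn J1 has e-setter on 4)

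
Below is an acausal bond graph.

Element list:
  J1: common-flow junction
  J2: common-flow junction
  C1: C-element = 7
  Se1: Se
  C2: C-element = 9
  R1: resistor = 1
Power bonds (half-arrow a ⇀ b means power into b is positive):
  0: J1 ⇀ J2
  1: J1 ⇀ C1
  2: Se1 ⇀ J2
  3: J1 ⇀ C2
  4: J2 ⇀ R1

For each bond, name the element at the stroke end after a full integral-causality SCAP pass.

#0 →J2
#1 →J1
#2 →J2
#3 →J1
#4 →R1

#2 →J2  (Se1 fixes effort; stroke away)
#1 →J1  (C1 integral (e out))
#3 →J1  (prefer integral on C2)
#0 →J2  (only one flow-in slot at J1)
#4 →R1  (closing 1-jn rule on J2)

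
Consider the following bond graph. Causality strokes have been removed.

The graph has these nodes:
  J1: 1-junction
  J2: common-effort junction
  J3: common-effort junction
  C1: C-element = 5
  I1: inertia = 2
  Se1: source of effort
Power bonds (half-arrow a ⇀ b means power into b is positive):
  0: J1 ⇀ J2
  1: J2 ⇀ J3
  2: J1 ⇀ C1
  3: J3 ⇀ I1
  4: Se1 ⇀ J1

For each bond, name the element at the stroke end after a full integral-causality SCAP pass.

b0 →J2
b1 →J3
b2 →J1
b3 →I1
b4 →J1

bond 4 stroke→J1  (source Se1 imposes e)
bond 2 stroke→J1  (C1 outputs effort q/C1)
bond 0 stroke→J2  (only one flow-in slot at J1)
bond 1 stroke→J3  (J2: bond 0 brought effort, rest push out)
bond 3 stroke→I1  (common-e at J3 fixed by 1)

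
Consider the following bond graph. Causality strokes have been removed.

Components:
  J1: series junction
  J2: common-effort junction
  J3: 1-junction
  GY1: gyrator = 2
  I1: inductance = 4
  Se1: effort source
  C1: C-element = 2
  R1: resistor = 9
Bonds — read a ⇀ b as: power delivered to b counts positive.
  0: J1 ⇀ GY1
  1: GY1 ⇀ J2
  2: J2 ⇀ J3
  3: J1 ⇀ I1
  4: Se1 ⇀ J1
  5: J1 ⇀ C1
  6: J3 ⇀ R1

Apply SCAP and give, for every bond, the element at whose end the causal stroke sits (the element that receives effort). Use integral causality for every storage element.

b0 |J1
b1 |J2
b2 |J3
b3 |I1
b4 |J1
b5 |J1
b6 |R1

β4 →J1  (source Se1 imposes e)
β3 →I1  (I1: I, integral causality)
β0 →J1  (common-f at J1 fixed by 3)
β5 →J1  (J1 flow already set via bond 3)
β1 →J2  (GY GY1: same side as bond 0)
β2 →J3  (J2 effort already set via bond 1)
β6 →R1  (only one flow-in slot at J3)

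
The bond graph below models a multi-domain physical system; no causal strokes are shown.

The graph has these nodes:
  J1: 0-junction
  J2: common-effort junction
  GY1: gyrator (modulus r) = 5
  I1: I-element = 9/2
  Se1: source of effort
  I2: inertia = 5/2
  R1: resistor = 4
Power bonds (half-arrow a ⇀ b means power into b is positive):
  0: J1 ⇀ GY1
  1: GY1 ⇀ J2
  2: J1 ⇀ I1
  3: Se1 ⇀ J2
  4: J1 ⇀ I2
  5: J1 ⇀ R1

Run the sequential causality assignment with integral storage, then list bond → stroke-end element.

b3 →J2  (Se1: effort source, stroke at far end)
b1 →GY1  (0-jn J2 has e-setter on 3)
b0 →GY1  (GY GY1: same side as bond 1)
b2 →I1  (prefer integral on I1)
b4 →I2  (I2 outputs flow p/I2)
b5 →J1  (J1: last free bond brings effort in)

β0 |GY1
β1 |GY1
β2 |I1
β3 |J2
β4 |I2
β5 |J1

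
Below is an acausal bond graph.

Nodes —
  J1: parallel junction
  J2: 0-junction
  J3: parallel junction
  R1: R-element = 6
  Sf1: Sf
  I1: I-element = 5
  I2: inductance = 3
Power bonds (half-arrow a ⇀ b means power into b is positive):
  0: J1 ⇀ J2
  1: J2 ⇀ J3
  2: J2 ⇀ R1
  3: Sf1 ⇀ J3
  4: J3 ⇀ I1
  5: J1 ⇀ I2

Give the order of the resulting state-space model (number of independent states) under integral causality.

b3 stroke at Sf1  (source Sf1 imposes f)
b4 stroke at I1  (I1: I, integral causality)
b1 stroke at J3  (closing 0-jn rule on J3)
b5 stroke at I2  (I2 outputs flow p/I2)
b0 stroke at J1  (J1 needs exactly one e-in)
b2 stroke at J2  (closing 0-jn rule on J2)

2  (I1, I2 all integral)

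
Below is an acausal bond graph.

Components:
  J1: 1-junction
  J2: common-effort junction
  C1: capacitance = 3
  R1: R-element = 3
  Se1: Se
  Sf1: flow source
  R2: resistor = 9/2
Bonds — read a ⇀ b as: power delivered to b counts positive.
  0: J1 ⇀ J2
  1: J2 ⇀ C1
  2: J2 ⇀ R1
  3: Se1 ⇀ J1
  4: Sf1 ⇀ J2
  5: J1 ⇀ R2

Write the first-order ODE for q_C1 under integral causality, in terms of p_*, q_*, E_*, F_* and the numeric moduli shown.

dq_C1/dt = 2*E_Se1/9 + F_Sf1 - 5*q_C1/27

bond 3 |J1  (Se1: effort source, stroke at far end)
bond 4 |Sf1  (Sf1 fixes flow; stroke at Sf1)
bond 1 |J2  (C1 integral (e out))
bond 0 |J1  (J2 effort already set via bond 1)
bond 2 |R1  (common-e at J2 fixed by 1)
bond 5 |R2  (closing 1-jn rule on J1)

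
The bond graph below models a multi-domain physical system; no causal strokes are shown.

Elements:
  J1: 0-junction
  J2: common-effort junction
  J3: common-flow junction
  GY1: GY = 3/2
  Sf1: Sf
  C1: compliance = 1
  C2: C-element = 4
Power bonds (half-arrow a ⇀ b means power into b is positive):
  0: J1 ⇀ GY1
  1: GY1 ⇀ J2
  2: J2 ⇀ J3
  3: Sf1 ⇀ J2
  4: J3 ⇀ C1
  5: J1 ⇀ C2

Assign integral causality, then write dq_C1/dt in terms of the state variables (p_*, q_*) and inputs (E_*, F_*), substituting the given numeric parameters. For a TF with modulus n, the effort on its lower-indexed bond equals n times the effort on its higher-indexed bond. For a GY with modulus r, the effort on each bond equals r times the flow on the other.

dq_C1/dt = F_Sf1 + q_C2/6

bond 3 stroke→Sf1  (Sf1 (Sf) sets flow on bond)
bond 4 stroke→J3  (C1 outputs effort q/C1)
bond 2 stroke→J2  (J3: last free bond brings flow in)
bond 1 stroke→GY1  (common-e at J2 fixed by 2)
bond 0 stroke→GY1  (GY1: gyrator matches bond 1)
bond 5 stroke→J1  (closing 0-jn rule on J1)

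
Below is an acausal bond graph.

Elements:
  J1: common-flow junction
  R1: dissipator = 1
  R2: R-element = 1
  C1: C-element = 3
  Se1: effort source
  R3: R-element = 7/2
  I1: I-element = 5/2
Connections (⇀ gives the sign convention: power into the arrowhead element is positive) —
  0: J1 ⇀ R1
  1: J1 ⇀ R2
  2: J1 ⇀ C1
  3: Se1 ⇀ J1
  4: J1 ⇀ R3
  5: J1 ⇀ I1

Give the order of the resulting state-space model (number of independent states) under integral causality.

#3 stroke at J1  (Se1 fixes effort; stroke away)
#2 stroke at J1  (C1: C, integral causality)
#5 stroke at I1  (I1: I, integral causality)
#0 stroke at J1  (J1: bond 5 brought flow, rest push out)
#1 stroke at J1  (common-f at J1 fixed by 5)
#4 stroke at J1  (1-jn J1 has f-setter on 5)

2  (C1, I1 all integral)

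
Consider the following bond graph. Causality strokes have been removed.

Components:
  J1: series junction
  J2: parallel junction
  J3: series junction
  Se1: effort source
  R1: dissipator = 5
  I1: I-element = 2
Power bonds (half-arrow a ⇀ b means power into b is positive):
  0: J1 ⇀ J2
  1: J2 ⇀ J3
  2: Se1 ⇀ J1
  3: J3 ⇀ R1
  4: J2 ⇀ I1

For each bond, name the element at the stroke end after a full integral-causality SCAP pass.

#0 stroke→J2
#1 stroke→J3
#2 stroke→J1
#3 stroke→R1
#4 stroke→I1

b2 stroke→J1  (source Se1 imposes e)
b0 stroke→J2  (J1: last free bond brings flow in)
b1 stroke→J3  (common-e at J2 fixed by 0)
b4 stroke→I1  (J2: bond 0 brought effort, rest push out)
b3 stroke→R1  (only one flow-in slot at J3)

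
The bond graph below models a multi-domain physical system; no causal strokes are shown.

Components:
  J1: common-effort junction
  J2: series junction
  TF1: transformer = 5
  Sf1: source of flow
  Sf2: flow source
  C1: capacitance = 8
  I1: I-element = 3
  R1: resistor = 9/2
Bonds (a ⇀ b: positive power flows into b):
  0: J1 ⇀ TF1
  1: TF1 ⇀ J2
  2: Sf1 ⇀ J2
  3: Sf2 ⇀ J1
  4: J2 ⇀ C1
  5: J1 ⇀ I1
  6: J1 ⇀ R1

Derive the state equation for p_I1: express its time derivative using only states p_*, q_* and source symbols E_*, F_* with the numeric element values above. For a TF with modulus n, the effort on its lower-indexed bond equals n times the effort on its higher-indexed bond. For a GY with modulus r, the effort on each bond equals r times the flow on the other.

dp_I1/dt = -9*F_Sf1/10 + 9*F_Sf2/2 - 3*p_I1/2

#2 →Sf1  (Sf1: flow source, stroke at near end)
#3 →Sf2  (Sf2: flow source, stroke at near end)
#1 →J2  (1-jn J2 has f-setter on 2)
#4 →J2  (J2: bond 2 brought flow, rest push out)
#0 →TF1  (TF1: transformer flips bond 1)
#5 →I1  (I1 integral (f out))
#6 →J1  (only one effort-in slot at J1)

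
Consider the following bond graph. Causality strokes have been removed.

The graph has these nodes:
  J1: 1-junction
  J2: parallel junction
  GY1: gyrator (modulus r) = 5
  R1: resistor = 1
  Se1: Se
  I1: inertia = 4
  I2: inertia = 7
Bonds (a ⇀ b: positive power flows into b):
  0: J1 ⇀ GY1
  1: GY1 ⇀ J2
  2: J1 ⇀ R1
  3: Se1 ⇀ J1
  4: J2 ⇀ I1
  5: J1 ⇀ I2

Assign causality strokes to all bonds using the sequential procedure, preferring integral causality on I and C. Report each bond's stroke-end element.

b3 →J1  (Se1: effort source, stroke at far end)
b4 →I1  (I1 integral (f out))
b1 →J2  (only one effort-in slot at J2)
b0 →J1  (GY1 both-in/both-out from 1)
b5 →I2  (I2 integral (f out))
b2 →J1  (J1: bond 5 brought flow, rest push out)

#0 →J1
#1 →J2
#2 →J1
#3 →J1
#4 →I1
#5 →I2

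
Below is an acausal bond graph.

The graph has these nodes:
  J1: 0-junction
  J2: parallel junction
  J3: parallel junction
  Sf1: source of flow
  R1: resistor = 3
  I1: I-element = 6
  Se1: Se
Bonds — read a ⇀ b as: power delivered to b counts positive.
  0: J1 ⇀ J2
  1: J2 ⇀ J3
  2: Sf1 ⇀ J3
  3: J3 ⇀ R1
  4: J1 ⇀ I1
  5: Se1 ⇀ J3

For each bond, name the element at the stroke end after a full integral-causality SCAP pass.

β2 |Sf1  (Sf1: flow source, stroke at near end)
β5 |J3  (Se1 fixes effort; stroke away)
β1 |J2  (J3 effort already set via bond 5)
β3 |R1  (0-jn J3 has e-setter on 5)
β0 |J1  (common-e at J2 fixed by 1)
β4 |I1  (J1: bond 0 brought effort, rest push out)

#0 stroke at J1
#1 stroke at J2
#2 stroke at Sf1
#3 stroke at R1
#4 stroke at I1
#5 stroke at J3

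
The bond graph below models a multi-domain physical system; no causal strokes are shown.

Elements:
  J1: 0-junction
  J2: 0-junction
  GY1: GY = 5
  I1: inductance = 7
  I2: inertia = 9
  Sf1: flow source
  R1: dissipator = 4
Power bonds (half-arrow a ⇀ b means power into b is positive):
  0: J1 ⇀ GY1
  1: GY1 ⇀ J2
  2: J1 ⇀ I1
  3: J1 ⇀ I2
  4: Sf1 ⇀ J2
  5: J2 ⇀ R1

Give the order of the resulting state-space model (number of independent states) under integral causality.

2  (I1, I2 all integral)

β4 stroke→Sf1  (source Sf1 imposes f)
β2 stroke→I1  (I1 outputs flow p/I1)
β3 stroke→I2  (I2 integral (f out))
β0 stroke→J1  (J1: last free bond brings effort in)
β1 stroke→J2  (GY1: gyrator matches bond 0)
β5 stroke→R1  (J2: bond 1 brought effort, rest push out)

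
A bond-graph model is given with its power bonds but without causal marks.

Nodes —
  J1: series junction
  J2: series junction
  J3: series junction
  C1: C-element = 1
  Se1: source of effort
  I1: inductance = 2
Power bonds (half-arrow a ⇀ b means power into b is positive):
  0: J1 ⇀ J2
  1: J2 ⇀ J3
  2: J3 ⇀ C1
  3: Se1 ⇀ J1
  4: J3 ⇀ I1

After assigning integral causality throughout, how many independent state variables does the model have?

2  (C1, I1 all integral)

bond 3 stroke→J1  (Se1: effort source, stroke at far end)
bond 0 stroke→J2  (only one flow-in slot at J1)
bond 1 stroke→J3  (J2 needs exactly one f-in)
bond 2 stroke→J3  (C1 outputs effort q/C1)
bond 4 stroke→I1  (J3 needs exactly one f-in)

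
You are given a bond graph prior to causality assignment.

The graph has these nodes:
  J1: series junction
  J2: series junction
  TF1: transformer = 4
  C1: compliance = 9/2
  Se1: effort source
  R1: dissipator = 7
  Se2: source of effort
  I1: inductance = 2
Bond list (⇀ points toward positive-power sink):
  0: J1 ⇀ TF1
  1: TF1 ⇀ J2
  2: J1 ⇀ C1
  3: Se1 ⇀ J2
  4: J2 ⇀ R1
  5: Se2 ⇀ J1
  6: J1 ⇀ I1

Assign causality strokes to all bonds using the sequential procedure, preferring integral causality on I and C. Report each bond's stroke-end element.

bond 0 |J1
bond 1 |TF1
bond 2 |J1
bond 3 |J2
bond 4 |J2
bond 5 |J1
bond 6 |I1

bond 3 →J2  (Se1 (Se) sets effort on bond)
bond 5 →J1  (source Se2 imposes e)
bond 2 →J1  (C1 integral (e out))
bond 6 →I1  (I1 integral (f out))
bond 0 →J1  (J1: bond 6 brought flow, rest push out)
bond 1 →TF1  (TF1: transformer flips bond 0)
bond 4 →J2  (J2 flow already set via bond 1)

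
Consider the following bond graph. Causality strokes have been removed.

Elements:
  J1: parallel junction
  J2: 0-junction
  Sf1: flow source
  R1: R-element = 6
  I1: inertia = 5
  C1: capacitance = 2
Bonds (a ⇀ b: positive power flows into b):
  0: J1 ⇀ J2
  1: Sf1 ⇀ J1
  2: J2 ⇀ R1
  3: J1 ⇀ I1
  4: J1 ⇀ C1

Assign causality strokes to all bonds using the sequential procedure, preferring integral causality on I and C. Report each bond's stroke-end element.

b1 stroke→Sf1  (source Sf1 imposes f)
b3 stroke→I1  (I1 outputs flow p/I1)
b4 stroke→J1  (C1: C, integral causality)
b0 stroke→J2  (0-jn J1 has e-setter on 4)
b2 stroke→R1  (J2 effort already set via bond 0)

β0 |J2
β1 |Sf1
β2 |R1
β3 |I1
β4 |J1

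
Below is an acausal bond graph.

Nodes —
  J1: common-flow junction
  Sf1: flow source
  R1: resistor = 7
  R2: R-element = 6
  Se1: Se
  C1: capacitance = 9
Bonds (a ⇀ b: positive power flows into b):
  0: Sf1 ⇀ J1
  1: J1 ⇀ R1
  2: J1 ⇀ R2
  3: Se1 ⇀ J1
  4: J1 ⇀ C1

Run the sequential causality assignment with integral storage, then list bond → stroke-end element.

β0 |Sf1  (Sf1 fixes flow; stroke at Sf1)
β3 |J1  (source Se1 imposes e)
β1 |J1  (J1: bond 0 brought flow, rest push out)
β2 |J1  (common-f at J1 fixed by 0)
β4 |J1  (1-jn J1 has f-setter on 0)

β0 |Sf1
β1 |J1
β2 |J1
β3 |J1
β4 |J1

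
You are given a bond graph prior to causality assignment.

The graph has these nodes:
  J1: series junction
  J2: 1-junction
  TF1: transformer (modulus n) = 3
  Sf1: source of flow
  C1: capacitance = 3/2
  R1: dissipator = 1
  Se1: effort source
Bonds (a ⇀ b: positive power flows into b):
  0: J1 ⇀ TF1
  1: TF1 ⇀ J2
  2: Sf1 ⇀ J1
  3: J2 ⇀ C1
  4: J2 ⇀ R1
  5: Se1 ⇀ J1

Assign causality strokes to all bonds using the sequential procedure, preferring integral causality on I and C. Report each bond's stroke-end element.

bond 2 |Sf1  (Sf1 (Sf) sets flow on bond)
bond 5 |J1  (Se1 fixes effort; stroke away)
bond 0 |J1  (1-jn J1 has f-setter on 2)
bond 1 |TF1  (TF TF1: opposite of bond 0)
bond 3 |J2  (common-f at J2 fixed by 1)
bond 4 |J2  (J2 flow already set via bond 1)

β0 |J1
β1 |TF1
β2 |Sf1
β3 |J2
β4 |J2
β5 |J1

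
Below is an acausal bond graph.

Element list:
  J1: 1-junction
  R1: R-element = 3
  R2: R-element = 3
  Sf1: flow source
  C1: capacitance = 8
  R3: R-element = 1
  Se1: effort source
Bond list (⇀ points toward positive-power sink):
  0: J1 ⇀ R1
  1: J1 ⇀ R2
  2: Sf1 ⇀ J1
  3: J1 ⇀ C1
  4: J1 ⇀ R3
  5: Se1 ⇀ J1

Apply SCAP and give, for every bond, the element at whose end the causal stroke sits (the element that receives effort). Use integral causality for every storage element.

b0 stroke→J1
b1 stroke→J1
b2 stroke→Sf1
b3 stroke→J1
b4 stroke→J1
b5 stroke→J1

b2 stroke at Sf1  (Sf1 (Sf) sets flow on bond)
b5 stroke at J1  (source Se1 imposes e)
b0 stroke at J1  (common-f at J1 fixed by 2)
b1 stroke at J1  (J1: bond 2 brought flow, rest push out)
b3 stroke at J1  (1-jn J1 has f-setter on 2)
b4 stroke at J1  (J1 flow already set via bond 2)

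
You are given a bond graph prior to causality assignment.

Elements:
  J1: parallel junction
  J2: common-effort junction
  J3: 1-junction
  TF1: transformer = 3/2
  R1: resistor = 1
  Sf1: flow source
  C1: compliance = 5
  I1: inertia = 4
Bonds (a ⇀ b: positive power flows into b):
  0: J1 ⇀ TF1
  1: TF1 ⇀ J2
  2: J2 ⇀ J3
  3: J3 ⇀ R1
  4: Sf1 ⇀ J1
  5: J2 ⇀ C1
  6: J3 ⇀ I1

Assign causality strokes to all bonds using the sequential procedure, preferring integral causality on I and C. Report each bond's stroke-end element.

b4 |Sf1  (Sf1 (Sf) sets flow on bond)
b0 |J1  (J1: last free bond brings effort in)
b1 |TF1  (TF TF1: opposite of bond 0)
b5 |J2  (C1 outputs effort q/C1)
b2 |J3  (J2: bond 5 brought effort, rest push out)
b6 |I1  (prefer integral on I1)
b3 |J3  (common-f at J3 fixed by 6)

#0 →J1
#1 →TF1
#2 →J3
#3 →J3
#4 →Sf1
#5 →J2
#6 →I1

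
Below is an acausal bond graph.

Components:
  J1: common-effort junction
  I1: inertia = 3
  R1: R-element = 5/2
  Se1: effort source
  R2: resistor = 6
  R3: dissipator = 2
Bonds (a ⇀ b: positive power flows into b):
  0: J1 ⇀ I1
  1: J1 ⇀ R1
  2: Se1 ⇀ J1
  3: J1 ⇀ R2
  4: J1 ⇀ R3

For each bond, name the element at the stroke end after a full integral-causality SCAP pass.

#2 →J1  (Se1: effort source, stroke at far end)
#0 →I1  (J1 effort already set via bond 2)
#1 →R1  (J1 effort already set via bond 2)
#3 →R2  (J1 effort already set via bond 2)
#4 →R3  (0-jn J1 has e-setter on 2)

b0 stroke at I1
b1 stroke at R1
b2 stroke at J1
b3 stroke at R2
b4 stroke at R3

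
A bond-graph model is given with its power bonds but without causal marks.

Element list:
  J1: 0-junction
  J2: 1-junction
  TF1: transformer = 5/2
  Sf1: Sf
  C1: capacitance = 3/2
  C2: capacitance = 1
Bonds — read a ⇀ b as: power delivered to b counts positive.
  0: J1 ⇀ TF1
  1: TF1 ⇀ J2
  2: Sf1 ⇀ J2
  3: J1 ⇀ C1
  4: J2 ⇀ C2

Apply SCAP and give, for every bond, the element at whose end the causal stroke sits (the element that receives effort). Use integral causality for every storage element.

bond 0 stroke at TF1
bond 1 stroke at J2
bond 2 stroke at Sf1
bond 3 stroke at J1
bond 4 stroke at J2

β2 stroke at Sf1  (Sf1 fixes flow; stroke at Sf1)
β1 stroke at J2  (J2 flow already set via bond 2)
β4 stroke at J2  (common-f at J2 fixed by 2)
β0 stroke at TF1  (TF1: transformer flips bond 1)
β3 stroke at J1  (only one effort-in slot at J1)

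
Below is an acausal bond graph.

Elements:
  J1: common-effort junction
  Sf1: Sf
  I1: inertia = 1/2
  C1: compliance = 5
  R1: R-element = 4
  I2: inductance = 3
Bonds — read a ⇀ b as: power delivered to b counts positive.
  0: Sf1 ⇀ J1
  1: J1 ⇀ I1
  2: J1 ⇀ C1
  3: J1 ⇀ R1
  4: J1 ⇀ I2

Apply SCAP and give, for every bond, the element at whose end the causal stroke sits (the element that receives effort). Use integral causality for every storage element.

β0 stroke at Sf1  (source Sf1 imposes f)
β1 stroke at I1  (I1: I, integral causality)
β2 stroke at J1  (C1 outputs effort q/C1)
β3 stroke at R1  (J1 effort already set via bond 2)
β4 stroke at I2  (0-jn J1 has e-setter on 2)

b0 |Sf1
b1 |I1
b2 |J1
b3 |R1
b4 |I2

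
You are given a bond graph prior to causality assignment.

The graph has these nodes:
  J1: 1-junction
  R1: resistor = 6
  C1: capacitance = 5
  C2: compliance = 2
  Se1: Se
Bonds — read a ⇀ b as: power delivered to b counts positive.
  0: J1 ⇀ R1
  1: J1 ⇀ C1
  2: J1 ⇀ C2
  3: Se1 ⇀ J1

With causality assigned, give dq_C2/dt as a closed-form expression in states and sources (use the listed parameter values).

dq_C2/dt = E_Se1/6 - q_C1/30 - q_C2/12

b3 |J1  (Se1: effort source, stroke at far end)
b1 |J1  (prefer integral on C1)
b2 |J1  (prefer integral on C2)
b0 |R1  (only one flow-in slot at J1)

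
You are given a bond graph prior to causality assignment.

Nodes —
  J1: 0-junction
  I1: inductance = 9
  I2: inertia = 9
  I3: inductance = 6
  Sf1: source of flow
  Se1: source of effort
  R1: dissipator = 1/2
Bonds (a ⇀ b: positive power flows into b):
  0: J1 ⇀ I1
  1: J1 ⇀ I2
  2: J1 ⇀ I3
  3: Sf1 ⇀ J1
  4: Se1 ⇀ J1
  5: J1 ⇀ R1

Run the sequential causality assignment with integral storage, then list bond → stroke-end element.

b0 stroke at I1
b1 stroke at I2
b2 stroke at I3
b3 stroke at Sf1
b4 stroke at J1
b5 stroke at R1

#3 →Sf1  (Sf1 fixes flow; stroke at Sf1)
#4 →J1  (Se1 (Se) sets effort on bond)
#0 →I1  (0-jn J1 has e-setter on 4)
#1 →I2  (J1 effort already set via bond 4)
#2 →I3  (0-jn J1 has e-setter on 4)
#5 →R1  (common-e at J1 fixed by 4)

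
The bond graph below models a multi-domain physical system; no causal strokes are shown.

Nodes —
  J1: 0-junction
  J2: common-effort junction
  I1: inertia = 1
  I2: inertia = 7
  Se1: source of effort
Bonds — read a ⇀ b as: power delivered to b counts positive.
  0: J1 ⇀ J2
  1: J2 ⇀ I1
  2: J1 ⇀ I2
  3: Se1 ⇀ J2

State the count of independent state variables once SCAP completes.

b3 |J2  (Se1 fixes effort; stroke away)
b0 |J1  (J2 effort already set via bond 3)
b1 |I1  (J2: bond 3 brought effort, rest push out)
b2 |I2  (common-e at J1 fixed by 0)

2  (I1, I2 all integral)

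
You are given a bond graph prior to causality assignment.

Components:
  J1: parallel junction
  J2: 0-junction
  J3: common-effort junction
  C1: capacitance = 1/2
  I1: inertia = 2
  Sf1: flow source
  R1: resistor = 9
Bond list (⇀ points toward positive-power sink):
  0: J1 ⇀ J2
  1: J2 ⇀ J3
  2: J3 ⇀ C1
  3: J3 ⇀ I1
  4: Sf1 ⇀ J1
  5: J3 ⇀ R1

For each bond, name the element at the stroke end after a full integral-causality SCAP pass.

β0 stroke at J1
β1 stroke at J2
β2 stroke at J3
β3 stroke at I1
β4 stroke at Sf1
β5 stroke at R1

#4 stroke→Sf1  (Sf1: flow source, stroke at near end)
#0 stroke→J1  (J1 needs exactly one e-in)
#1 stroke→J2  (J2 needs exactly one e-in)
#2 stroke→J3  (C1: C, integral causality)
#3 stroke→I1  (J3 effort already set via bond 2)
#5 stroke→R1  (J3 effort already set via bond 2)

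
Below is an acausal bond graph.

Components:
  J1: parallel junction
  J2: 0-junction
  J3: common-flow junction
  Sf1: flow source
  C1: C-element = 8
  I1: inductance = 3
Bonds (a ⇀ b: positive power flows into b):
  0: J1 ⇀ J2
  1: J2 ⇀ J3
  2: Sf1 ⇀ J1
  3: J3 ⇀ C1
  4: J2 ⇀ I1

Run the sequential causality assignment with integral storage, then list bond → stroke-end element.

b2 →Sf1  (Sf1 (Sf) sets flow on bond)
b0 →J1  (closing 0-jn rule on J1)
b3 →J3  (C1 integral (e out))
b1 →J2  (J3 needs exactly one f-in)
b4 →I1  (J2 effort already set via bond 1)

bond 0 stroke→J1
bond 1 stroke→J2
bond 2 stroke→Sf1
bond 3 stroke→J3
bond 4 stroke→I1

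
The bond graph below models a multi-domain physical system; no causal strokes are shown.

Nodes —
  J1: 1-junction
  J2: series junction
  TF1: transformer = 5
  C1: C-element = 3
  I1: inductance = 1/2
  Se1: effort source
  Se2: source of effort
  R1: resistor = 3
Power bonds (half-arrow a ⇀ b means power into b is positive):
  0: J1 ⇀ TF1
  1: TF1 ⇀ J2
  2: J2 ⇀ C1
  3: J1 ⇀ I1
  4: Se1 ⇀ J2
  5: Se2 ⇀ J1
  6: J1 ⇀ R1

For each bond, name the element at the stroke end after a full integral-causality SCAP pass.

bond 0 |J1
bond 1 |TF1
bond 2 |J2
bond 3 |I1
bond 4 |J2
bond 5 |J1
bond 6 |J1

β4 |J2  (Se1: effort source, stroke at far end)
β5 |J1  (source Se2 imposes e)
β2 |J2  (prefer integral on C1)
β1 |TF1  (J2: last free bond brings flow in)
β0 |J1  (TF1 one-in-one-out from 1)
β3 |I1  (I1 integral (f out))
β6 |J1  (1-jn J1 has f-setter on 3)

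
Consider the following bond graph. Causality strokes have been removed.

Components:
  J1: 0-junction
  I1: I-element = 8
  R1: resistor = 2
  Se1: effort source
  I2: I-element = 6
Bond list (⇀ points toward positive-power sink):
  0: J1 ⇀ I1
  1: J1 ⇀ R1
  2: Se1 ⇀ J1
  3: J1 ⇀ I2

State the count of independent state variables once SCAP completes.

2  (I1, I2 all integral)

b2 →J1  (source Se1 imposes e)
b0 →I1  (common-e at J1 fixed by 2)
b1 →R1  (J1 effort already set via bond 2)
b3 →I2  (J1 effort already set via bond 2)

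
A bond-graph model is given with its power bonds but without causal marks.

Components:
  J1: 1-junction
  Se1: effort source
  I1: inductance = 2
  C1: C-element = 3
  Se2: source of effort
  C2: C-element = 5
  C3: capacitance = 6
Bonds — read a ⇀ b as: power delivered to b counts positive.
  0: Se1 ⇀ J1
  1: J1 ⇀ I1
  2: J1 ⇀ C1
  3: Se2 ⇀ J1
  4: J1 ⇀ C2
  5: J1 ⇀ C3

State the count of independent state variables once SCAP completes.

#0 stroke at J1  (source Se1 imposes e)
#3 stroke at J1  (Se2 (Se) sets effort on bond)
#1 stroke at I1  (I1: I, integral causality)
#2 stroke at J1  (common-f at J1 fixed by 1)
#4 stroke at J1  (common-f at J1 fixed by 1)
#5 stroke at J1  (J1: bond 1 brought flow, rest push out)

4  (C1, C2, C3, I1 all integral)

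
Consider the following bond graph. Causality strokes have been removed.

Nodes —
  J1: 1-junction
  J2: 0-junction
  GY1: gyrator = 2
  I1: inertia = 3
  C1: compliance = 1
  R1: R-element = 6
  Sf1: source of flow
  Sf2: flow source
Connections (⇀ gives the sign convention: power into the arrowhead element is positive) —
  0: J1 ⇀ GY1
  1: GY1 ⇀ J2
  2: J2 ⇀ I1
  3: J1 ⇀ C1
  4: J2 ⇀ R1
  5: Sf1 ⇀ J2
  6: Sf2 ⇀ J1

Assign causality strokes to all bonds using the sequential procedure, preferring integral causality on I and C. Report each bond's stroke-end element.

#0 stroke at J1
#1 stroke at J2
#2 stroke at I1
#3 stroke at J1
#4 stroke at R1
#5 stroke at Sf1
#6 stroke at Sf2

β5 stroke at Sf1  (source Sf1 imposes f)
β6 stroke at Sf2  (Sf2: flow source, stroke at near end)
β0 stroke at J1  (common-f at J1 fixed by 6)
β3 stroke at J1  (1-jn J1 has f-setter on 6)
β1 stroke at J2  (GY1 both-in/both-out from 0)
β2 stroke at I1  (J2 effort already set via bond 1)
β4 stroke at R1  (J2: bond 1 brought effort, rest push out)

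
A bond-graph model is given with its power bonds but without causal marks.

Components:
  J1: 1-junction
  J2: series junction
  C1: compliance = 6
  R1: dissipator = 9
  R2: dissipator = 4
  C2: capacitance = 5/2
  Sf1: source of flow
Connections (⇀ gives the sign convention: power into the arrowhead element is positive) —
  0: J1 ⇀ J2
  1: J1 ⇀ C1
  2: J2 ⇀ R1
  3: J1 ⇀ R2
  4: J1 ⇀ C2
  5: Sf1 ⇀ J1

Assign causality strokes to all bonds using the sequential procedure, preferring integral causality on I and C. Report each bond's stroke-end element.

bond 0 stroke→J1
bond 1 stroke→J1
bond 2 stroke→J2
bond 3 stroke→J1
bond 4 stroke→J1
bond 5 stroke→Sf1

β5 stroke→Sf1  (source Sf1 imposes f)
β0 stroke→J1  (J1 flow already set via bond 5)
β1 stroke→J1  (J1: bond 5 brought flow, rest push out)
β3 stroke→J1  (common-f at J1 fixed by 5)
β4 stroke→J1  (J1 flow already set via bond 5)
β2 stroke→J2  (J2 flow already set via bond 0)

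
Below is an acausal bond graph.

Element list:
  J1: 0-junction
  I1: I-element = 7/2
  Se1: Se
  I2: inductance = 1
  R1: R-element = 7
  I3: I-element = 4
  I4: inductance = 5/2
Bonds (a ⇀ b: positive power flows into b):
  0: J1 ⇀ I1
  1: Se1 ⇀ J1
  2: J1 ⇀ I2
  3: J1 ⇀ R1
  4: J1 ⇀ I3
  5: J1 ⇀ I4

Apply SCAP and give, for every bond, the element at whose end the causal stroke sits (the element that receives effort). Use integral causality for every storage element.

β0 →I1
β1 →J1
β2 →I2
β3 →R1
β4 →I3
β5 →I4

b1 stroke→J1  (source Se1 imposes e)
b0 stroke→I1  (0-jn J1 has e-setter on 1)
b2 stroke→I2  (common-e at J1 fixed by 1)
b3 stroke→R1  (common-e at J1 fixed by 1)
b4 stroke→I3  (J1 effort already set via bond 1)
b5 stroke→I4  (0-jn J1 has e-setter on 1)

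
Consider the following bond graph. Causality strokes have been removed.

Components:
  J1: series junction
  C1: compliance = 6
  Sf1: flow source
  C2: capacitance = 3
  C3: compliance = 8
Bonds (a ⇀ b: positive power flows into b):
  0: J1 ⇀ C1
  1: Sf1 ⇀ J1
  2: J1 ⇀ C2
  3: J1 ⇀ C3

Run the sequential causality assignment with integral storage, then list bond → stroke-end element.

bond 1 stroke at Sf1  (Sf1 fixes flow; stroke at Sf1)
bond 0 stroke at J1  (common-f at J1 fixed by 1)
bond 2 stroke at J1  (1-jn J1 has f-setter on 1)
bond 3 stroke at J1  (J1 flow already set via bond 1)

b0 →J1
b1 →Sf1
b2 →J1
b3 →J1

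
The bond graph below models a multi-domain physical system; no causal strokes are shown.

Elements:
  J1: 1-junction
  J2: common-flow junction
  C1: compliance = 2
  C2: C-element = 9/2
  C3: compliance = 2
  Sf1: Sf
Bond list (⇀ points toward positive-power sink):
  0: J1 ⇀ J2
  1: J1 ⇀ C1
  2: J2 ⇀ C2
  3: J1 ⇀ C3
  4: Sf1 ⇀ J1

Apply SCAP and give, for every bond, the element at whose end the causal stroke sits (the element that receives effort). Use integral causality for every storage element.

β0 stroke at J1
β1 stroke at J1
β2 stroke at J2
β3 stroke at J1
β4 stroke at Sf1

β4 stroke at Sf1  (Sf1: flow source, stroke at near end)
β0 stroke at J1  (J1 flow already set via bond 4)
β1 stroke at J1  (J1: bond 4 brought flow, rest push out)
β3 stroke at J1  (common-f at J1 fixed by 4)
β2 stroke at J2  (J2 flow already set via bond 0)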